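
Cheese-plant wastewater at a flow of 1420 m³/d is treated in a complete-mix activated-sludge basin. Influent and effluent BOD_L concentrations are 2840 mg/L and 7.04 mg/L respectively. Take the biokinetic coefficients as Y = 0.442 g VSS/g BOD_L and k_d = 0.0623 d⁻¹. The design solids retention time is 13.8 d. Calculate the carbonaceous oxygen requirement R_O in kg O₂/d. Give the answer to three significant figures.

R_O ≈ 2670 kg O₂/d

Correct the yield for decay: Y_obs = Y/(1 + k_d θ_c) = 0.442 / (1 + 0.0623 × 13.8) = 0.442 / 1.860 = 0.2377.
Mass of BOD_L removed per day: Q(S₀ − S) = 1420 × 2833 g/m³ = 4023 kg/d.
Biomass synthesised: P_X = Y_obs × 4023 = 956.1 kg VSS/d.
R_O = Q·(S₀ − S) − 1.42·P_X = 4023 − 1.42 × 956.1 = 2665 kg O₂/d.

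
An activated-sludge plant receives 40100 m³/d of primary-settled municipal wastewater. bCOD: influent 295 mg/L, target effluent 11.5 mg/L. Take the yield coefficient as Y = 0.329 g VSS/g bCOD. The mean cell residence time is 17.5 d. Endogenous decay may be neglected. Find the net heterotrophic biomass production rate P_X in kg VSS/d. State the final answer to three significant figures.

No decay correction is needed, so Y_obs = Y = 0.329.
Mass of bCOD removed per day: Q(S₀ − S) = 40100 × 283.5 g/m³ = 11368 kg/d.
So the net sludge growth is P_X = 0.3290 × 11368 = 3740 kg VSS/d.

P_X ≈ 3740 kg VSS/d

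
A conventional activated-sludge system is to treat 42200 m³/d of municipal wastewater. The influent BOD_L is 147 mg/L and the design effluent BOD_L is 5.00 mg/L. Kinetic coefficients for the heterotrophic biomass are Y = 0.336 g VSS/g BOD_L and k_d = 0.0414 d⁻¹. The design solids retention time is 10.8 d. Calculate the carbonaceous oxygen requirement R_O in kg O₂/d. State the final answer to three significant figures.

Y_obs = Y / (1 + k_d θ_c) = 0.336 / (1 + 0.0414 × 10.8) = 0.336 / 1.447 = 0.2322.
Mass of BOD_L removed per day: Q(S₀ − S) = 42200 × 142.0 g/m³ = 5992 kg/d.
P_X = Y_obs·Q·(S₀ − S) = 0.2322 × 5992 = 1391 kg VSS/d.
R_O = Q·(S₀ − S) − 1.42·P_X = 5992 − 1.42 × 1391 = 4017 kg O₂/d.

R_O ≈ 4020 kg O₂/d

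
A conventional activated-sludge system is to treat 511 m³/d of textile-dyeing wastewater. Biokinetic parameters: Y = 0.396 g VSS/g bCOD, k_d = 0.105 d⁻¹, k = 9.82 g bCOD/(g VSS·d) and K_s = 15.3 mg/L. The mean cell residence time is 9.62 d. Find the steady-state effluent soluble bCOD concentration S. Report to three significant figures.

S ≈ 0.869 mg/L

Effluent substrate depends only on kinetics and SRT: S = K_s(1 + k_d θ_c) / [θ_c(Yk − k_d) − 1] = 15.3 × (1 + 0.105 × 9.62) / [9.62 × (0.396 × 9.82 − 0.105) − 1] = 30.75 / 35.40 = 0.8688 mg/L.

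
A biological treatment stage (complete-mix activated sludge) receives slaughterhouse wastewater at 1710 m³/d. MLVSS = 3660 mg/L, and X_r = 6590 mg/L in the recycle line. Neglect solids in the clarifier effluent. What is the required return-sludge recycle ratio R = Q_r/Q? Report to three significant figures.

R ≈ 1.25

Solids balance on the clarifier gives (1+R)X = R·X_r, so R = X/(X_r − X) = 3660 / (6590 − 3660) = 1.249.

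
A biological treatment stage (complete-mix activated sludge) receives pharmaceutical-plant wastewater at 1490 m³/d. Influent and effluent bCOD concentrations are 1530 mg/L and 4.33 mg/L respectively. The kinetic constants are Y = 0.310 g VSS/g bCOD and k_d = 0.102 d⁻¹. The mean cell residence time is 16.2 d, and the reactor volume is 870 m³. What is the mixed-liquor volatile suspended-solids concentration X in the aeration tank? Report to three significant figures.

X = Y·Q·ΔS·θ_c / [V·(1 + k_d θ_c)] = 0.310 × 1490 × (1530 − 4.33) × 16.2 / [870 × (1 + 0.102 × 16.2)] = 4947 mg/L.

X ≈ 4950 mg/L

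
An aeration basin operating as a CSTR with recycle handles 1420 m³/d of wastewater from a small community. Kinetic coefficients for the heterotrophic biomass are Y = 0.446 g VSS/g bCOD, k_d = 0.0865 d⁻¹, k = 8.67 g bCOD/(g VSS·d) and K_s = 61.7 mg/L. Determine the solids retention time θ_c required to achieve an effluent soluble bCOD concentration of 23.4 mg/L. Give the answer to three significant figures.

θ_c ≈ 1.02 d

At the target effluent, Y k S/(K_s+S) = 0.446×8.67×23.4/85.10 = 1.063 d⁻¹.
1/θ_c = 1.063 − 0.0865 = 0.9768 d⁻¹, so θ_c = 1.024 d.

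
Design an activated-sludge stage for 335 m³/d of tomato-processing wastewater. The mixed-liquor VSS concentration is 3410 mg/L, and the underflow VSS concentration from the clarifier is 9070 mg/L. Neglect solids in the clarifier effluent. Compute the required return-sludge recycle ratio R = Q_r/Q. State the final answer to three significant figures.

R = Q_r/Q = X/(X_r − X) = 3410 / (9070 − 3410) = 0.6025.

R ≈ 0.602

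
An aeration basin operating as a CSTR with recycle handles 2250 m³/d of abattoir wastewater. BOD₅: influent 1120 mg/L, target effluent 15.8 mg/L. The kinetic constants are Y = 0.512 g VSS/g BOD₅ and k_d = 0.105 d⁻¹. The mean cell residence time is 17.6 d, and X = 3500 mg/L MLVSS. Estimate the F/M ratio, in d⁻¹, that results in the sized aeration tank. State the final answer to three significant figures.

F/M ≈ 0.321 d⁻¹

Steady-state biomass mass balance: V·X·(1 + k_d·θ_c) = Y·Q·(S₀ − S)·θ_c, so V = 0.512 × 2250 × (1120 − 15.8) × 17.6 / [3500 × (1 + 0.105 × 17.6)] = 2.24×10^7 / 9968 = 2246 m³.
Food-to-microorganism ratio F/M = Q S₀ / (V X) = 2250 × 1120 / (2246 × 3500) = 0.3206 d⁻¹.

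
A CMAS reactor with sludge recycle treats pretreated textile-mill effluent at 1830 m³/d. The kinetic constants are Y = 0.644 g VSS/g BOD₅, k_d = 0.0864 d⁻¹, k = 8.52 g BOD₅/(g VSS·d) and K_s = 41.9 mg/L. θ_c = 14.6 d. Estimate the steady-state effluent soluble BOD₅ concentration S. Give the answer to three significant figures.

For a completely mixed reactor with recycle the Lawrence–McCarty relation gives S = K_s·(1 + k_d·θ_c) / [θ_c·(Y·k − k_d) − 1] = 41.9 × (1 + 0.0864 × 14.6) / [14.6 × (0.644 × 8.52 − 0.0864) − 1] = 94.75 / 77.85 = 1.217 mg/L.

S ≈ 1.22 mg/L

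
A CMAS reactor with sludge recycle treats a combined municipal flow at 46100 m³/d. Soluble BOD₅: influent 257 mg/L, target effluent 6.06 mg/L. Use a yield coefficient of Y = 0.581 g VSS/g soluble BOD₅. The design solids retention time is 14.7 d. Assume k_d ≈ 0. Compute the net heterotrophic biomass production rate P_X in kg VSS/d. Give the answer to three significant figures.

With endogenous decay neglected, the observed yield equals the true yield: Y_obs = Y = 0.581 g VSS/g soluble BOD₅.
Mass of soluble BOD₅ removed per day: Q(S₀ − S) = 46100 × 250.9 g/m³ = 11568 kg/d.
Net biomass production P_X = Y_obs × Q·(S₀ − S) = 0.5810 × 11568 = 6721 kg VSS/d.

P_X ≈ 6720 kg VSS/d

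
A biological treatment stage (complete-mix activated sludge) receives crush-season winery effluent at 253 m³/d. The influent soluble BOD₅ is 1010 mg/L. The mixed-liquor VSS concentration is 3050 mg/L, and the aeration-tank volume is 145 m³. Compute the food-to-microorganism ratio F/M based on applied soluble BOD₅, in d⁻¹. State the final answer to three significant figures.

F/M = applied load / biomass = Q·S₀/(V·X) = 253 × 1010 / (145.0 × 3050) = 0.5778 d⁻¹.

F/M ≈ 0.578 d⁻¹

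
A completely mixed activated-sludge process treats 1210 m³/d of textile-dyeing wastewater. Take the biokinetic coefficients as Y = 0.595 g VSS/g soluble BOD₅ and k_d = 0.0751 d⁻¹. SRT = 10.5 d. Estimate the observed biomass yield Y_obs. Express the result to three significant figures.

Y_obs ≈ 0.333 g VSS/g soluble BOD₅

Observed yield with endogenous decay: Y_obs = Y / (1 + k_d·θ_c) = 0.595 / (1 + 0.0751 × 10.5) = 0.595 / 1.789 = 0.3327 g VSS/g soluble BOD₅.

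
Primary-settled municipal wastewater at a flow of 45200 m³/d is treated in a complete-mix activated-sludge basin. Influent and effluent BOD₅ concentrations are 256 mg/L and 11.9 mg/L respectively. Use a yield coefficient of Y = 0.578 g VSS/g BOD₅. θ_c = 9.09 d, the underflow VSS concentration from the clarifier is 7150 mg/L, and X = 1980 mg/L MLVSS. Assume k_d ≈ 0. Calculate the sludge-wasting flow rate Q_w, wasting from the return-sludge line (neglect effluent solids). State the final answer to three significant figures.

Biomass mass balance (decay neglected): V·X = Y·Q·(S₀ − S)·θ_c, so V = 0.578 × 45200 × (256 − 11.9) × 9.09 / 1980 = 29277 m³.
Q_w = (V·X)/(θ_c X_r) = 29277 × 1980 / (9.09 × 7150) = 891.9 m³/d.

Q_w ≈ 892 m³/d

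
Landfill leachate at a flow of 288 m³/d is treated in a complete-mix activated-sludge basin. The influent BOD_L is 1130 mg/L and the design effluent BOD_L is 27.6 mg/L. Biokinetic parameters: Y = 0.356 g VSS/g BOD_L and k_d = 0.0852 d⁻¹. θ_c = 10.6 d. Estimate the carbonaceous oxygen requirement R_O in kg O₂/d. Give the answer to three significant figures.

The observed yield is Y_obs = Y/(1 + k_d·θ_c) = 0.356 / (1 + 0.0852 × 10.6) = 0.356 / 1.903 = 0.1871 g VSS per g BOD_L removed.
Q·(S₀ − S) = 288 × (1130 − 27.6) × 10⁻³ = 317.5 kg/d removed.
Net sludge production P_X = 0.1871 × 317.5 = 59.39 kg VSS/d.
R_O = Q·ΔS − 1.42 P_X = 317.5 − 84.33 = 233.2 kg O₂/d.

R_O ≈ 233 kg O₂/d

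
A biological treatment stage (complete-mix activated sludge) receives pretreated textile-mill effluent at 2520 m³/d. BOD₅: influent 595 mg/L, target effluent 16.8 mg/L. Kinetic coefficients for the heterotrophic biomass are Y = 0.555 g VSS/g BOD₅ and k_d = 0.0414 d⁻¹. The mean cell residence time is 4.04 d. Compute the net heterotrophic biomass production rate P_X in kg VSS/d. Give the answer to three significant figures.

Y_obs = Y / (1 + k_d θ_c) = 0.555 / (1 + 0.0414 × 4.04) = 0.555 / 1.167 = 0.4755.
Substrate removed = Q·(S₀ − S) = 2520 m³/d × (595 − 16.8) g/m³ = 1.46×10^6 g/d = 1457 kg/d.
P_X = Y_obs · Q(S₀ − S) = 0.4755 × 1457 = 692.8 kg VSS/d.

P_X ≈ 693 kg VSS/d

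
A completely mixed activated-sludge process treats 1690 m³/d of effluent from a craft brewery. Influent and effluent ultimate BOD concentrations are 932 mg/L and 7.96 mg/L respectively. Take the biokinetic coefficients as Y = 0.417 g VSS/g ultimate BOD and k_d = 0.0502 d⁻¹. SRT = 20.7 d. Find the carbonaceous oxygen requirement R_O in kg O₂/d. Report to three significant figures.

R_O ≈ 1110 kg O₂/d

Y_obs = Y / (1 + k_d θ_c) = 0.417 / (1 + 0.0502 × 20.7) = 0.417 / 2.039 = 0.2045.
Q·(S₀ − S) = 1690 × (932 − 7.96) × 10⁻³ = 1562 kg/d removed.
Net sludge production P_X = 0.2045 × 1562 = 319.3 kg VSS/d.
R_O = Q·(S₀ − S) − 1.42·P_X = 1562 − 1.42 × 319.3 = 1108 kg O₂/d.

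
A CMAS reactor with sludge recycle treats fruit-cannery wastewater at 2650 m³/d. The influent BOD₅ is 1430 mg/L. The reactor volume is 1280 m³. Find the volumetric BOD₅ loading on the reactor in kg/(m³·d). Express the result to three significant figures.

Volumetric loading L_v = Q·S₀ / V = 2650 × 1430 g/m³ / 1280 m³ = 2961 g/(m³·d) = 2.961 kg BOD₅/(m³·d).

L_v ≈ 2.96 kg BOD₅/(m³·d)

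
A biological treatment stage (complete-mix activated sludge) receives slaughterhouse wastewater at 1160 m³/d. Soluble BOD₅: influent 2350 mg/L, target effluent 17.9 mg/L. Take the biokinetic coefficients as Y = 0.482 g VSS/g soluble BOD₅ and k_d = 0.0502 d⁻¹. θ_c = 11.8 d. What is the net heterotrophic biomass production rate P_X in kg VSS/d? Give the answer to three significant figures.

P_X ≈ 819 kg VSS/d

The observed yield is Y_obs = Y/(1 + k_d·θ_c) = 0.482 / (1 + 0.0502 × 11.8) = 0.482 / 1.592 = 0.3027 g VSS per g soluble BOD₅ removed.
Mass of soluble BOD₅ removed per day: Q(S₀ − S) = 1160 × 2332 g/m³ = 2705 kg/d.
Biomass produced: P_X = Y_obs·Q·ΔS = 0.3027 × 2705 ≈ 818.9 kg VSS/d.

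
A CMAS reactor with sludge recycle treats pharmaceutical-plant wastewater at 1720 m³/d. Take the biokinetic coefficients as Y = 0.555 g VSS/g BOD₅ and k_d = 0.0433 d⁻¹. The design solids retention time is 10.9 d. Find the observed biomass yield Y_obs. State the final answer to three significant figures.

Observed yield with endogenous decay: Y_obs = Y / (1 + k_d·θ_c) = 0.555 / (1 + 0.0433 × 10.9) = 0.555 / 1.472 = 0.3770 g VSS/g BOD₅.

Y_obs ≈ 0.377 g VSS/g BOD₅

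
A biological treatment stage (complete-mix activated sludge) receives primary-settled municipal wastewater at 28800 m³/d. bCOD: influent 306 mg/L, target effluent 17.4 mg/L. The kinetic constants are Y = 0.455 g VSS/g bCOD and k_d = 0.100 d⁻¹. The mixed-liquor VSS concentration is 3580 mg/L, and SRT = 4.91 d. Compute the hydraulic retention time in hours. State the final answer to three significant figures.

Rearranging the biomass balance for a CMAS with decay, V = Y·Q·ΔS·θ_c / [X·(1+k_d θ_c)] = 0.455 × 28800 × (306 − 17.4) × 4.91 / [3580 × (1 + 0.100 × 4.91)] = 1.86×10^7 / 5338 = 3479 m³.
HRT = V/Q = 3479 m³ / 28800 m³·d⁻¹ = 0.1208 d × 24 = 2.899 h.

τ ≈ 2.90 h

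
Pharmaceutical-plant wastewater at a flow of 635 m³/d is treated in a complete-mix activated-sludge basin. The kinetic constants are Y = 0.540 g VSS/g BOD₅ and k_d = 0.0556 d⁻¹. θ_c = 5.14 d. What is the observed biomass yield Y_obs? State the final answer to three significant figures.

Observed yield with endogenous decay: Y_obs = Y / (1 + k_d·θ_c) = 0.540 / (1 + 0.0556 × 5.14) = 0.540 / 1.286 = 0.4200 g VSS/g BOD₅.

Y_obs ≈ 0.420 g VSS/g BOD₅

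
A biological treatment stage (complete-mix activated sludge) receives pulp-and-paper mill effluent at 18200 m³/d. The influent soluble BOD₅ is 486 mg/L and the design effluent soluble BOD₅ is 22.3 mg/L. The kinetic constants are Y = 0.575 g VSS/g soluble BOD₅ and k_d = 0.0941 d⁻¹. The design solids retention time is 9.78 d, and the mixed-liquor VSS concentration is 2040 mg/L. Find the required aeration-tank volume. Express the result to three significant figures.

From the SRT design equation V = Y Q (S₀−S) θ_c / [X (1 + k_d θ_c)] = 0.575 × 18200 × (486 − 22.3) × 9.78 / [2040 × (1 + 0.0941 × 9.78)] = 4.75×10^7 / 3917 = 12115 m³.

V ≈ 12100 m³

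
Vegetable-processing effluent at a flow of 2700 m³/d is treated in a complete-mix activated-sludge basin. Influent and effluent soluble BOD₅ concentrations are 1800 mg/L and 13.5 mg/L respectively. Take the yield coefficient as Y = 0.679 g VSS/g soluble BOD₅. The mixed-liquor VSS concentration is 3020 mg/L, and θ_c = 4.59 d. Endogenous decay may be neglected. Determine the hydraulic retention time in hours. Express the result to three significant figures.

With k_d = 0 the design equation reduces to V = Y Q (S₀−S) θ_c / X = 0.679 × 2700 × (1800 − 13.5) × 4.59 / 3020 = 4978 m³.
HRT = V/Q = 4978 m³ / 2700 m³·d⁻¹ = 1.844 d × 24 = 44.25 h.

τ ≈ 44.2 h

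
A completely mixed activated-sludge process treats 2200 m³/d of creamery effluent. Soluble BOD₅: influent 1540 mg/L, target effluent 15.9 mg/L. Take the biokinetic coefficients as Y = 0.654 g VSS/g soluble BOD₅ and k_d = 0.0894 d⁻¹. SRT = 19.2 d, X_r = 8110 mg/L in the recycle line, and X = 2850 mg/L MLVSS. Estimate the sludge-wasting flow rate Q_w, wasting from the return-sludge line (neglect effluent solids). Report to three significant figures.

From the SRT design equation V = Y Q (S₀−S) θ_c / [X (1 + k_d θ_c)] = 0.654 × 2200 × (1540 − 15.9) × 19.2 / [2850 × (1 + 0.0894 × 19.2)] = 4.21×10^7 / 7742 = 5438 m³.
Wasting from the return line (neglecting effluent solids): Q_w = V·X / (θ_c·X_r) = 5438 × 2850 / (19.2 × 8110) = 99.54 m³/d.

Q_w ≈ 99.5 m³/d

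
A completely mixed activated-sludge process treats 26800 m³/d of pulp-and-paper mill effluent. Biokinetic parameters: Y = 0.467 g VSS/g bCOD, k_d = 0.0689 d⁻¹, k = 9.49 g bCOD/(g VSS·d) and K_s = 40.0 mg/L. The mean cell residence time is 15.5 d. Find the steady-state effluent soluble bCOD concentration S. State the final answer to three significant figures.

From the Monod/SRT balance for a CMAS, S = K_s·(1+k_d θ_c)/[θ_c·(Y k − k_d) − 1] = 40.0 × (1 + 0.0689 × 15.5) / [15.5 × (0.467 × 9.49 − 0.0689) − 1] = 82.72 / 66.63 = 1.242 mg/L.

S ≈ 1.24 mg/L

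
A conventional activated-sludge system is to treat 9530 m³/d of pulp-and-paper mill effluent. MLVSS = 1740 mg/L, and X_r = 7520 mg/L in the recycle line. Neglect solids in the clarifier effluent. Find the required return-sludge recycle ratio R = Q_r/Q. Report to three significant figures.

Solids balance on the clarifier gives (1+R)X = R·X_r, so R = X/(X_r − X) = 1740 / (7520 − 1740) = 0.3010.

R ≈ 0.301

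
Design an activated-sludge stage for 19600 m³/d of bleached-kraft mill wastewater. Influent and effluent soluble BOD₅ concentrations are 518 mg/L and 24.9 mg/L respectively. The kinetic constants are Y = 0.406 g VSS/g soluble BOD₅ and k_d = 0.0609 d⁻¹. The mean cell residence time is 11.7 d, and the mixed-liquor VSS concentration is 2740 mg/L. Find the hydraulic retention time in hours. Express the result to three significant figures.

Steady-state biomass mass balance: V·X·(1 + k_d·θ_c) = Y·Q·(S₀ − S)·θ_c, so V = 0.406 × 19600 × (518 − 24.9) × 11.7 / [2740 × (1 + 0.0609 × 11.7)] = 4.59×10^7 / 4692 = 9784 m³.
HRT = V/Q = 9784 m³ / 19600 m³·d⁻¹ = 0.4992 d × 24 = 11.98 h.

τ ≈ 12.0 h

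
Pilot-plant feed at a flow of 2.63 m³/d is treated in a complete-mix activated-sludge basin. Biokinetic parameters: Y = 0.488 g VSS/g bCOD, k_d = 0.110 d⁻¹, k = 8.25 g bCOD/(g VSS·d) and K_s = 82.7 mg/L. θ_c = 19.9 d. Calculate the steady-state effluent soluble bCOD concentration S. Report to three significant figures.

From the Monod/SRT balance for a CMAS, S = K_s·(1+k_d θ_c)/[θ_c·(Y k − k_d) − 1] = 82.7 × (1 + 0.110 × 19.9) / [19.9 × (0.488 × 8.25 − 0.110) − 1] = 263.7 / 76.93 = 3.428 mg/L.

S ≈ 3.43 mg/L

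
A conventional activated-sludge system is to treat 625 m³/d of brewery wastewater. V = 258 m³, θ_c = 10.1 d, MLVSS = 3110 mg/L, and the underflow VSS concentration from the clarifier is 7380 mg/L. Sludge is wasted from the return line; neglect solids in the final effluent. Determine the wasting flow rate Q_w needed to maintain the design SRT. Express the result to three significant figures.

Q_w ≈ 10.8 m³/d

Q_w = (V·X)/(θ_c X_r) = 258.0 × 3110 / (10.1 × 7380) = 10.76 m³/d.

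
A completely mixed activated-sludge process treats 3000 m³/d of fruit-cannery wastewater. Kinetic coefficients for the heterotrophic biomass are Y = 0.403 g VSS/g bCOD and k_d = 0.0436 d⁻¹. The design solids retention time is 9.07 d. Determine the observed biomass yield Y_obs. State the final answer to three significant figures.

Observed yield with endogenous decay: Y_obs = Y / (1 + k_d·θ_c) = 0.403 / (1 + 0.0436 × 9.07) = 0.403 / 1.395 = 0.2888 g VSS/g bCOD.

Y_obs ≈ 0.289 g VSS/g bCOD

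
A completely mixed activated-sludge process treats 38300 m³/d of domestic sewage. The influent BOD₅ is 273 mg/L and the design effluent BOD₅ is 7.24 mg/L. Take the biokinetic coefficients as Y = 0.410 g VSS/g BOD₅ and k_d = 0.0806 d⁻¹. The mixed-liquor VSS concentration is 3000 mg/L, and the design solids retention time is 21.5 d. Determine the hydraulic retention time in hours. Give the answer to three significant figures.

τ ≈ 6.86 h

Rearranging the biomass balance for a CMAS with decay, V = Y·Q·ΔS·θ_c / [X·(1+k_d θ_c)] = 0.410 × 38300 × (273 − 7.24) × 21.5 / [3000 × (1 + 0.0806 × 21.5)] = 8.97×10^7 / 8199 = 10944 m³.
HRT = V/Q = 10944 m³ / 38300 m³·d⁻¹ = 0.2857 d × 24 = 6.858 h.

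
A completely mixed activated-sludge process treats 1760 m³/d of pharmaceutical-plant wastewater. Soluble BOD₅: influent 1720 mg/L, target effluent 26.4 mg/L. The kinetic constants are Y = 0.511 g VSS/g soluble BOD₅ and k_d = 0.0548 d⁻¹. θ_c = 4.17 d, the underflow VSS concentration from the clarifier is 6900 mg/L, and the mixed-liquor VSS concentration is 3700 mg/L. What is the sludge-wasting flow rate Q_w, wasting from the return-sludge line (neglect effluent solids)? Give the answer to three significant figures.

Rearranging the biomass balance for a CMAS with decay, V = Y·Q·ΔS·θ_c / [X·(1+k_d θ_c)] = 0.511 × 1760 × (1720 − 26.4) × 4.17 / [3700 × (1 + 0.0548 × 4.17)] = 6.35×10^6 / 4546 = 1397 m³.
θ_c = V·X/(Q_w·X_r) when wasting from the recycle, so Q_w = V·X/(θ_c·X_r) = 1397 × 3700 / (4.17 × 6900) = 179.7 m³/d.

Q_w ≈ 180 m³/d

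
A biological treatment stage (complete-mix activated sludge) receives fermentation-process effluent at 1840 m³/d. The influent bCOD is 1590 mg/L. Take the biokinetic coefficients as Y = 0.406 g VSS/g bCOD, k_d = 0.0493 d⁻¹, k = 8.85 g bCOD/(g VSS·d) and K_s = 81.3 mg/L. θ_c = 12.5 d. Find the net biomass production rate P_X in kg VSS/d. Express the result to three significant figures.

Effluent substrate depends only on kinetics and SRT: S = K_s(1 + k_d θ_c) / [θ_c(Yk − k_d) − 1] = 81.3 × (1 + 0.0493 × 12.5) / [12.5 × (0.406 × 8.85 − 0.0493) − 1] = 131.4 / 43.30 = 3.035 mg/L.
Correct the yield for decay: Y_obs = Y/(1 + k_d θ_c) = 0.406 / (1 + 0.0493 × 12.5) = 0.406 / 1.616 = 0.2512.
Mass of bCOD removed per day: Q(S₀ − S) = 1840 × 1587 g/m³ = 2920 kg/d.
So the net sludge growth is P_X = 0.2512 × 2920 = 733.5 kg VSS/d.

P_X ≈ 734 kg VSS/d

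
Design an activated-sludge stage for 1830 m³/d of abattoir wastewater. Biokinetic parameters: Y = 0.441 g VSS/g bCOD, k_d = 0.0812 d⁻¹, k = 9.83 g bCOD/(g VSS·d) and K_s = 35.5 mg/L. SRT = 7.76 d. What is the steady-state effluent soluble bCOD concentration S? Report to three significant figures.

For a completely mixed reactor with recycle the Lawrence–McCarty relation gives S = K_s·(1 + k_d·θ_c) / [θ_c·(Y·k − k_d) − 1] = 35.5 × (1 + 0.0812 × 7.76) / [7.76 × (0.441 × 9.83 − 0.0812) − 1] = 57.87 / 32.01 = 1.808 mg/L.

S ≈ 1.81 mg/L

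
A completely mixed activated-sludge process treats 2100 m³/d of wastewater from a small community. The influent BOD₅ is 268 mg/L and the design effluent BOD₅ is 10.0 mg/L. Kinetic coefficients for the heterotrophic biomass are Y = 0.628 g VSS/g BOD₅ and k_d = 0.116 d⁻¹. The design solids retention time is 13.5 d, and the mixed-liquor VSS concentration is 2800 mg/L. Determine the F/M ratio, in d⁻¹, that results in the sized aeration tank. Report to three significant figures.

F/M ≈ 0.314 d⁻¹

Rearranging the biomass balance for a CMAS with decay, V = Y·Q·ΔS·θ_c / [X·(1+k_d θ_c)] = 0.628 × 2100 × (268 − 10.0) × 13.5 / [2800 × (1 + 0.116 × 13.5)] = 4.59×10^6 / 7185 = 639.3 m³.
F/M = applied load / biomass = Q·S₀/(V·X) = 2100 × 268 / (639.3 × 2800) = 0.3144 d⁻¹.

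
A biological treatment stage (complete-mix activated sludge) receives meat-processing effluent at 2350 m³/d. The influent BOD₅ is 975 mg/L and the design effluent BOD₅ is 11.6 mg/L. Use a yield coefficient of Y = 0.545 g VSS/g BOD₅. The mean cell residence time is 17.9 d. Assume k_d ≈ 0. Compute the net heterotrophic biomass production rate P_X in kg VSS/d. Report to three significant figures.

Since k_d ≈ 0, Y_obs = Y = 0.545 g VSS/g BOD₅.
ΔS = 975 − 11.6 = 963.4 mg/L, so the substrate removal rate is 2350 × 963.4/1000 = 2264 kg BOD₅/d.
Biomass produced: P_X = Y_obs·Q·ΔS = 0.5450 × 2264 ≈ 1234 kg VSS/d.

P_X ≈ 1230 kg VSS/d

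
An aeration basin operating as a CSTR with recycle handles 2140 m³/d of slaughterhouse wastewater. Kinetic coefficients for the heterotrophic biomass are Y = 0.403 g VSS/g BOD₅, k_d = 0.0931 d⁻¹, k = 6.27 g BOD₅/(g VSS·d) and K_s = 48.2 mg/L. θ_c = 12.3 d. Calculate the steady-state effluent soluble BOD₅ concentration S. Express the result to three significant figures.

S ≈ 3.57 mg/L

Effluent substrate depends only on kinetics and SRT: S = K_s(1 + k_d θ_c) / [θ_c(Yk − k_d) − 1] = 48.2 × (1 + 0.0931 × 12.3) / [12.3 × (0.403 × 6.27 − 0.0931) − 1] = 103.4 / 28.93 = 3.573 mg/L.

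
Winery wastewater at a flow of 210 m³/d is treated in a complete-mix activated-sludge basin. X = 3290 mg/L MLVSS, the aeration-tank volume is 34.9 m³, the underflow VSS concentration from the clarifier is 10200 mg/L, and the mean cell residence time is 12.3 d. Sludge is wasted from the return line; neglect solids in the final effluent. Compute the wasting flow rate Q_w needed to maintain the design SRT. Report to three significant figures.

Wasting from the return line (neglecting effluent solids): Q_w = V·X / (θ_c·X_r) = 34.90 × 3290 / (12.3 × 10200) = 0.9152 m³/d.

Q_w ≈ 0.915 m³/d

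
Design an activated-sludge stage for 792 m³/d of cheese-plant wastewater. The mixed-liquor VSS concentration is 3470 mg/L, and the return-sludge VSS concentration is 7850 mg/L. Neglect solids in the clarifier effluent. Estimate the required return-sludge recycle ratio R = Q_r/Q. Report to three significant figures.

Mass balance around the secondary clarifier (neglecting effluent solids): R = X / (X_r − X) = 3470 / (7850 − 3470) = 0.7922.

R ≈ 0.792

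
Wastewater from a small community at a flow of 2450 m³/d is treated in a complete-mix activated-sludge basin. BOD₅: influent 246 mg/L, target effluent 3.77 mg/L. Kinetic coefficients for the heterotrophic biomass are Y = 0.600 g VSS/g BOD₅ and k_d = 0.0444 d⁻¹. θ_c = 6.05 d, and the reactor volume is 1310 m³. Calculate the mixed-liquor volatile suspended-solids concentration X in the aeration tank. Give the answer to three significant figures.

X ≈ 1300 mg/L

X = Y·Q·ΔS·θ_c / [V·(1 + k_d θ_c)] = 0.600 × 2450 × (246 − 3.77) × 6.05 / [1310 × (1 + 0.0444 × 6.05)] = 1296 mg/L.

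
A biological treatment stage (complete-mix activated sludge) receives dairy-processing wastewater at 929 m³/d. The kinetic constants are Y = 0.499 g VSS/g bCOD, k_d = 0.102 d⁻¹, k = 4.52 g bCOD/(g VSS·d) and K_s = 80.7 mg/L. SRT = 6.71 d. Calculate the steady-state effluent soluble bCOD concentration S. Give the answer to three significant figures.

S ≈ 10.1 mg/L

For a completely mixed reactor with recycle the Lawrence–McCarty relation gives S = K_s·(1 + k_d·θ_c) / [θ_c·(Y·k − k_d) − 1] = 80.7 × (1 + 0.102 × 6.71) / [6.71 × (0.499 × 4.52 − 0.102) − 1] = 135.9 / 13.45 = 10.11 mg/L.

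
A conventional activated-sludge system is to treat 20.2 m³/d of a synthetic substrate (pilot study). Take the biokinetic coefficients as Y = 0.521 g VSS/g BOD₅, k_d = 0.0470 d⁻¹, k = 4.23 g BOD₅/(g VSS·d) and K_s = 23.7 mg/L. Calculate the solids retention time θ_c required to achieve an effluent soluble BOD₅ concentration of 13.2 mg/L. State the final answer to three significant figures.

At the target effluent, Y k S/(K_s+S) = 0.521×4.23×13.2/36.90 = 0.7884 d⁻¹.
θ_c = 1/(μ − k_d) = 1/(0.7884 − 0.0470) = 1/0.7414 = 1.349 d.

θ_c ≈ 1.35 d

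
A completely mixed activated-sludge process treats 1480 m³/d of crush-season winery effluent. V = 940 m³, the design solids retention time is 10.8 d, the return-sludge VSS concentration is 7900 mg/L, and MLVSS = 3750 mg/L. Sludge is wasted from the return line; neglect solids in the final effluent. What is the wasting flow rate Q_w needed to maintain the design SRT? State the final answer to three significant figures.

Q_w ≈ 41.3 m³/d

Q_w = (V·X)/(θ_c X_r) = 940.0 × 3750 / (10.8 × 7900) = 41.32 m³/d.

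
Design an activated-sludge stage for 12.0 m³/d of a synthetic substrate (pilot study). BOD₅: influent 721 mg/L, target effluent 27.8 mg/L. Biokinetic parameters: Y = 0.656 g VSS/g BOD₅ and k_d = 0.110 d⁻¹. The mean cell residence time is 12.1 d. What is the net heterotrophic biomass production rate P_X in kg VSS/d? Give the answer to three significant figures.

Observed yield with endogenous decay: Y_obs = Y / (1 + k_d·θ_c) = 0.656 / (1 + 0.110 × 12.1) = 0.656 / 2.331 = 0.2814 g VSS/g BOD₅.
Substrate removed = Q·(S₀ − S) = 12.0 m³/d × (721 − 27.8) g/m³ = 8.32×10^3 g/d = 8.318 kg/d.
So the net sludge growth is P_X = 0.2814 × 8.318 = 2.341 kg VSS/d.

P_X ≈ 2.34 kg VSS/d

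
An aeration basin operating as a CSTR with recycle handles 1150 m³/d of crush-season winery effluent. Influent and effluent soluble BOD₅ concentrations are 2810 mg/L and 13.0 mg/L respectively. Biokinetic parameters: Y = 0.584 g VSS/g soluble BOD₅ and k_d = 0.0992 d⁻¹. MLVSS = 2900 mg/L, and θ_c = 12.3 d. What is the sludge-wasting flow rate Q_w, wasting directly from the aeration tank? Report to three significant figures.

Steady-state biomass mass balance: V·X·(1 + k_d·θ_c) = Y·Q·(S₀ − S)·θ_c, so V = 0.584 × 1150 × (2810 − 13.0) × 12.3 / [2900 × (1 + 0.0992 × 12.3)] = 2.31×10^7 / 6438 = 3589 m³.
For wasting at MLVSS concentration, Q_w = V/θ_c = 3589/12.3 = 291.8 m³/d.

Q_w ≈ 292 m³/d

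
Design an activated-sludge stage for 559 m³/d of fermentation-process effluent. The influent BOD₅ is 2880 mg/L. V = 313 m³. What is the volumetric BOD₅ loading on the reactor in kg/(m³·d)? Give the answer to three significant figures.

L_v ≈ 5.14 kg BOD₅/(m³·d)

L_v = Q S₀ / V = 559 × 2880 × 10⁻³ / 313.0 = 5.144 kg/(m³·d).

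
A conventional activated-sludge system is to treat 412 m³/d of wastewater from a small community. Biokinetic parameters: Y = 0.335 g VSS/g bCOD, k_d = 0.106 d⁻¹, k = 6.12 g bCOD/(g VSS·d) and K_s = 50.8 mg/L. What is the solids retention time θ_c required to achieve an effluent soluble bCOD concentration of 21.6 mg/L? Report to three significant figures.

θ_c ≈ 1.98 d

Specific growth rate at S = 21.6 mg/L: μ = YkS/(K_s+S) = 0.335·6.12·21.6/(50.8+21.6) = 0.6117 d⁻¹.
1/θ_c = 0.6117 − 0.106 = 0.5057 d⁻¹, so θ_c = 1.978 d.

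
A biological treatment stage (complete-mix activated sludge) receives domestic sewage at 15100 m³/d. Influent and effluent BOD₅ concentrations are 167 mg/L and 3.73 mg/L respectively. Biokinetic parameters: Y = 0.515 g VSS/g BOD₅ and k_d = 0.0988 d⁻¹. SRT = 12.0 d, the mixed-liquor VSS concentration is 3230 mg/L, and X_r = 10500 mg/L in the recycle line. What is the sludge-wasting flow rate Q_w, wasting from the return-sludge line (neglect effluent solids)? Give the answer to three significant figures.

Rearranging the biomass balance for a CMAS with decay, V = Y·Q·ΔS·θ_c / [X·(1+k_d θ_c)] = 0.515 × 15100 × (167 − 3.73) × 12.0 / [3230 × (1 + 0.0988 × 12.0)] = 1.52×10^7 / 7059 = 2158 m³.
Wasting from the return line (neglecting effluent solids): Q_w = V·X / (θ_c·X_r) = 2158 × 3230 / (12.0 × 10500) = 55.33 m³/d.

Q_w ≈ 55.3 m³/d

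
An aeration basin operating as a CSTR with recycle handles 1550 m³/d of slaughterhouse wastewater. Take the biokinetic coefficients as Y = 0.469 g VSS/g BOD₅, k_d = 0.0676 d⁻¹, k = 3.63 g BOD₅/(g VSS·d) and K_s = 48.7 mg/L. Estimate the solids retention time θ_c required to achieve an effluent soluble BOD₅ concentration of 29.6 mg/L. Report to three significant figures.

From 1/θ_c = Y·k·S/(K_s + S) − k_d: Y·k·S/(K_s+S) = 0.469 × 3.63 × 29.6 / (48.7 + 29.6) = 0.6436 d⁻¹.
1/θ_c = 0.6436 − 0.0676 = 0.5760 d⁻¹, so θ_c = 1.736 d.

θ_c ≈ 1.74 d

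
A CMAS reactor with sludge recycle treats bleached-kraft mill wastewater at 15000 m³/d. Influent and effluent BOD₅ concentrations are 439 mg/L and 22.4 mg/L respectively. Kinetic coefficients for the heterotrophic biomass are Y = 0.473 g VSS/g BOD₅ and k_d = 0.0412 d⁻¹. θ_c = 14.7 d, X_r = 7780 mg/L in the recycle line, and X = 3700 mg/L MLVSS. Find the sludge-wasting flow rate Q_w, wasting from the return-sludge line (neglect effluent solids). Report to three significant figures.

Q_w ≈ 237 m³/d

Steady-state biomass mass balance: V·X·(1 + k_d·θ_c) = Y·Q·(S₀ − S)·θ_c, so V = 0.473 × 15000 × (439 − 22.4) × 14.7 / [3700 × (1 + 0.0412 × 14.7)] = 4.34×10^7 / 5941 = 7314 m³.
Q_w = (V·X)/(θ_c X_r) = 7314 × 3700 / (14.7 × 7780) = 236.6 m³/d.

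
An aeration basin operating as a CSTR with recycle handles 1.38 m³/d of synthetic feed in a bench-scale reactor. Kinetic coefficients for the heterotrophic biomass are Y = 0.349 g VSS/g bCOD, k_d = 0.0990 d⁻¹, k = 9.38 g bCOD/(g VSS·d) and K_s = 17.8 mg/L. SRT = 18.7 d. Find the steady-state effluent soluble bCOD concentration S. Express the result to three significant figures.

S ≈ 0.870 mg/L

Effluent substrate depends only on kinetics and SRT: S = K_s(1 + k_d θ_c) / [θ_c(Yk − k_d) − 1] = 17.8 × (1 + 0.0990 × 18.7) / [18.7 × (0.349 × 9.38 − 0.0990) − 1] = 50.75 / 58.37 = 0.8696 mg/L.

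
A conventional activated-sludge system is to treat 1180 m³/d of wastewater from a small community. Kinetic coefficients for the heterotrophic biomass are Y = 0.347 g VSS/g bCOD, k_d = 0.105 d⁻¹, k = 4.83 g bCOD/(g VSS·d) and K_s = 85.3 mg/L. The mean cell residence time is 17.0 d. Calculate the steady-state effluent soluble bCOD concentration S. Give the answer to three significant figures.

Effluent substrate depends only on kinetics and SRT: S = K_s(1 + k_d θ_c) / [θ_c(Yk − k_d) − 1] = 85.3 × (1 + 0.105 × 17.0) / [17.0 × (0.347 × 4.83 − 0.105) − 1] = 237.6 / 25.71 = 9.241 mg/L.

S ≈ 9.24 mg/L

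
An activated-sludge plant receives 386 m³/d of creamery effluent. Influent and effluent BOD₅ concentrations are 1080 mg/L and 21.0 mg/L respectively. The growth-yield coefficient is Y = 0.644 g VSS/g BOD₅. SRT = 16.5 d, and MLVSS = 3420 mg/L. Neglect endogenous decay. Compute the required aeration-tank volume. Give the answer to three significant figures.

Biomass mass balance (decay neglected): V·X = Y·Q·(S₀ − S)·θ_c, so V = 0.644 × 386 × (1080 − 21.0) × 16.5 / 3420 = 1270 m³.

V ≈ 1270 m³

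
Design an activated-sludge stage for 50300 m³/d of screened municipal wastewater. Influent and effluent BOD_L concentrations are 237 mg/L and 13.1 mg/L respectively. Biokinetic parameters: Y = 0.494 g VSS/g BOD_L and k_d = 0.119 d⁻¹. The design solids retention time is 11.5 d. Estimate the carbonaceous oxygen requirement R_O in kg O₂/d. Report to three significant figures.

Observed yield with endogenous decay: Y_obs = Y / (1 + k_d·θ_c) = 0.494 / (1 + 0.119 × 11.5) = 0.494 / 2.369 = 0.2086 g VSS/g BOD_L.
Substrate removed = Q·(S₀ − S) = 50300 m³/d × (237 − 13.1) g/m³ = 1.13×10^7 g/d = 11262 kg/d.
Net sludge production P_X = 0.2086 × 11262 = 2349 kg VSS/d.
R_O = Q·(S₀ − S) − 1.42·P_X = 11262 − 1.42 × 2349 = 7927 kg O₂/d.

R_O ≈ 7930 kg O₂/d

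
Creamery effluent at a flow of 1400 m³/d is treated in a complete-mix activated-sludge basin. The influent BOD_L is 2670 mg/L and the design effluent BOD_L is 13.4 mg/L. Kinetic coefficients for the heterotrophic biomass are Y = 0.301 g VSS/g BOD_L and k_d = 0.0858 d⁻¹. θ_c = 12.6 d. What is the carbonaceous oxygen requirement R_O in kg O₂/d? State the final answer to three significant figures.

R_O ≈ 2960 kg O₂/d

The observed yield is Y_obs = Y/(1 + k_d·θ_c) = 0.301 / (1 + 0.0858 × 12.6) = 0.301 / 2.081 = 0.1446 g VSS per g BOD_L removed.
ΔS = 2670 − 13.4 = 2657 mg/L, so the substrate removal rate is 1400 × 2657/1000 = 3719 kg BOD_L/d.
Net sludge production P_X = 0.1446 × 3719 = 537.9 kg VSS/d.
R_O = Q·(S₀ − S) − 1.42·P_X = 3719 − 1.42 × 537.9 = 2955 kg O₂/d.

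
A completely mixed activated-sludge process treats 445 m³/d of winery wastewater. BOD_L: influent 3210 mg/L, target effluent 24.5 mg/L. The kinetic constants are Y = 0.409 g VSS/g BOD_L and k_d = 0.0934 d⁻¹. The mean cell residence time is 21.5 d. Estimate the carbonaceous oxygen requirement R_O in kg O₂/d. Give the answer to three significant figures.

R_O ≈ 1140 kg O₂/d

Correct the yield for decay: Y_obs = Y/(1 + k_d θ_c) = 0.409 / (1 + 0.0934 × 21.5) = 0.409 / 3.008 = 0.1360.
Mass of BOD_L removed per day: Q(S₀ − S) = 445 × 3186 g/m³ = 1418 kg/d.
Biomass synthesised: P_X = Y_obs × 1418 = 192.7 kg VSS/d.
R_O = Q·ΔS − 1.42 P_X = 1418 − 273.7 = 1144 kg O₂/d.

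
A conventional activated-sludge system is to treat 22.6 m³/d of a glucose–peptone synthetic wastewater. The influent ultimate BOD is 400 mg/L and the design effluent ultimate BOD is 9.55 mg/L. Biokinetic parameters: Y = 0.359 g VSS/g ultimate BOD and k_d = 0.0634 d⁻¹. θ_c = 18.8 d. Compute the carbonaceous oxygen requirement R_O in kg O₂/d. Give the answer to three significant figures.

R_O ≈ 6.77 kg O₂/d

Correct the yield for decay: Y_obs = Y/(1 + k_d θ_c) = 0.359 / (1 + 0.0634 × 18.8) = 0.359 / 2.192 = 0.1638.
Substrate removed = Q·(S₀ − S) = 22.6 m³/d × (400 − 9.55) g/m³ = 8.82×10^3 g/d = 8.824 kg/d.
Net sludge production P_X = 0.1638 × 8.824 = 1.445 kg VSS/d.
R_O = Q·ΔS − 1.42 P_X = 8.824 − 2.052 = 6.772 kg O₂/d.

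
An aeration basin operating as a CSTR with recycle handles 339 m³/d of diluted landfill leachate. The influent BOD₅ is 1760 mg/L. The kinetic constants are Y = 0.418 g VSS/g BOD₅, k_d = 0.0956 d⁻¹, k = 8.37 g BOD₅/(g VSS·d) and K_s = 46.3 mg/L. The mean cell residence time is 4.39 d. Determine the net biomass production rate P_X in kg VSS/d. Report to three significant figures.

P_X ≈ 175 kg VSS/d

For a completely mixed reactor with recycle the Lawrence–McCarty relation gives S = K_s·(1 + k_d·θ_c) / [θ_c·(Y·k − k_d) − 1] = 46.3 × (1 + 0.0956 × 4.39) / [4.39 × (0.418 × 8.37 − 0.0956) − 1] = 65.73 / 13.94 = 4.715 mg/L.
The observed yield is Y_obs = Y/(1 + k_d·θ_c) = 0.418 / (1 + 0.0956 × 4.39) = 0.418 / 1.420 = 0.2944 g VSS per g BOD₅ removed.
Q·(S₀ − S) = 339 × (1760 − 4.72) × 10⁻³ = 595.0 kg/d removed.
So the net sludge growth is P_X = 0.2944 × 595.0 = 175.2 kg VSS/d.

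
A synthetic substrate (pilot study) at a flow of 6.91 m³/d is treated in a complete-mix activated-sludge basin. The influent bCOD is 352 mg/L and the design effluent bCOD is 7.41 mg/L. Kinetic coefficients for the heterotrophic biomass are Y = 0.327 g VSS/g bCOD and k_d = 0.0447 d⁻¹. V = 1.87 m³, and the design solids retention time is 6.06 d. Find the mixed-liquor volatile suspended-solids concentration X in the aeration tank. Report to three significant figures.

X ≈ 1990 mg/L

X = Y·Q·ΔS·θ_c / [V·(1 + k_d θ_c)] = 0.327 × 6.91 × (352 − 7.41) × 6.06 / [1.87 × (1 + 0.0447 × 6.06)] = 1985 mg/L.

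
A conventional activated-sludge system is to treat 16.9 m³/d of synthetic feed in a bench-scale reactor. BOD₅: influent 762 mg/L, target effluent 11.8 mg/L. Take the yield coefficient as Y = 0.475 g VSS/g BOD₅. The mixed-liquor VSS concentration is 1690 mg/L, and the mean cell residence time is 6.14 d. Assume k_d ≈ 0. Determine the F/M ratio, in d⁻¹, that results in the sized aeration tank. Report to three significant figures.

F/M ≈ 0.348 d⁻¹

V·X = Y·Q·ΔS·θ_c gives V = 0.475 × 16.9 × (762 − 11.8) × 6.14 / 1690 = 21.88 m³.
F/M = Q·S₀ / (V·X) = 16.9 × 762 / (21.88 × 1690) = 0.3483 g BOD₅·(g VSS·d)⁻¹.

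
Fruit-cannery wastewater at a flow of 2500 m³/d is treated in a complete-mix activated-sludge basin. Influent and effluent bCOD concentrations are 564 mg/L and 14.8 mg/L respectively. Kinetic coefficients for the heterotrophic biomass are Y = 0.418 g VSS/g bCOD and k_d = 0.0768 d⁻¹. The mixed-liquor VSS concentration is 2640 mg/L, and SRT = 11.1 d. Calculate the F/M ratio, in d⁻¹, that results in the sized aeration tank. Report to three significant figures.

From the SRT design equation V = Y Q (S₀−S) θ_c / [X (1 + k_d θ_c)] = 0.418 × 2500 × (564 − 14.8) × 11.1 / [2640 × (1 + 0.0768 × 11.1)] = 6.37×10^6 / 4891 = 1303 m³.
F/M = applied load / biomass = Q·S₀/(V·X) = 2500 × 564 / (1303 × 2640) = 0.4100 d⁻¹.

F/M ≈ 0.410 d⁻¹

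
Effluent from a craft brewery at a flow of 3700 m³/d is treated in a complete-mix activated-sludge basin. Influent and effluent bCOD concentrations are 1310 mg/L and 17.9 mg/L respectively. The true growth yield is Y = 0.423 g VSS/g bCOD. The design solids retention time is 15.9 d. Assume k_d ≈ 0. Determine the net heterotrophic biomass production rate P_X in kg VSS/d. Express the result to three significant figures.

With endogenous decay neglected, the observed yield equals the true yield: Y_obs = Y = 0.423 g VSS/g bCOD.
Substrate removed = Q·(S₀ − S) = 3700 m³/d × (1310 − 17.9) g/m³ = 4.78×10^6 g/d = 4781 kg/d.
So the net sludge growth is P_X = 0.4230 × 4781 = 2022 kg VSS/d.

P_X ≈ 2020 kg VSS/d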